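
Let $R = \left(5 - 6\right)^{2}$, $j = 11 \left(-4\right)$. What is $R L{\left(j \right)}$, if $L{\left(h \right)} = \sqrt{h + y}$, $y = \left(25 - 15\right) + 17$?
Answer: $i \sqrt{17} \approx 4.1231 i$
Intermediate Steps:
$j = -44$
$y = 27$ ($y = 10 + 17 = 27$)
$R = 1$ ($R = \left(-1\right)^{2} = 1$)
$L{\left(h \right)} = \sqrt{27 + h}$ ($L{\left(h \right)} = \sqrt{h + 27} = \sqrt{27 + h}$)
$R L{\left(j \right)} = 1 \sqrt{27 - 44} = 1 \sqrt{-17} = 1 i \sqrt{17} = i \sqrt{17}$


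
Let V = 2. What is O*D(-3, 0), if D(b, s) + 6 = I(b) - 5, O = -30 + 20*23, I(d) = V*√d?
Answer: -4730 + 860*I*√3 ≈ -4730.0 + 1489.6*I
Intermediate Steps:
I(d) = 2*√d
O = 430 (O = -30 + 460 = 430)
D(b, s) = -11 + 2*√b (D(b, s) = -6 + (2*√b - 5) = -6 + (-5 + 2*√b) = -11 + 2*√b)
O*D(-3, 0) = 430*(-11 + 2*√(-3)) = 430*(-11 + 2*(I*√3)) = 430*(-11 + 2*I*√3) = -4730 + 860*I*√3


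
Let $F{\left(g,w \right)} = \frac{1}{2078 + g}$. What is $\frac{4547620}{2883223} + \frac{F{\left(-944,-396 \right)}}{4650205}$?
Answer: $\frac{3425873172872089}{2172027637735830} \approx 1.5773$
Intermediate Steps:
$\frac{4547620}{2883223} + \frac{F{\left(-944,-396 \right)}}{4650205} = \frac{4547620}{2883223} + \frac{1}{\left(2078 - 944\right) 4650205} = 4547620 \cdot \frac{1}{2883223} + \frac{1}{1134} \cdot \frac{1}{4650205} = \frac{649660}{411889} + \frac{1}{1134} \cdot \frac{1}{4650205} = \frac{649660}{411889} + \frac{1}{5273332470} = \frac{3425873172872089}{2172027637735830}$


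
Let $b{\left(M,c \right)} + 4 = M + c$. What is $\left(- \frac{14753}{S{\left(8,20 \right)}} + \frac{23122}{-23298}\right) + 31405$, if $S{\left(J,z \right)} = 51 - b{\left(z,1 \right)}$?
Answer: $\frac{1115109269}{36006} \approx 30970.0$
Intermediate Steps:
$b{\left(M,c \right)} = -4 + M + c$ ($b{\left(M,c \right)} = -4 + \left(M + c\right) = -4 + M + c$)
$S{\left(J,z \right)} = 54 - z$ ($S{\left(J,z \right)} = 51 - \left(-4 + z + 1\right) = 51 - \left(-3 + z\right) = 54 - z$)
$\left(- \frac{14753}{S{\left(8,20 \right)}} + \frac{23122}{-23298}\right) + 31405 = \left(- \frac{14753}{54 - 20} + \frac{23122}{-23298}\right) + 31405 = \left(- \frac{14753}{54 - 20} + 23122 \left(- \frac{1}{23298}\right)\right) + 31405 = \left(- \frac{14753}{34} - \frac{1051}{1059}\right) + 31405 = - \frac{15659161}{36006} + 31405 = \frac{1115109269}{36006}$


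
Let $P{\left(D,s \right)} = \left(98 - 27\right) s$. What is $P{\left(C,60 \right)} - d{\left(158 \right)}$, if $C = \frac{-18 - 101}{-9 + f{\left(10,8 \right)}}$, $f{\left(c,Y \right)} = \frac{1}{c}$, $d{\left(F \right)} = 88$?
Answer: $4172$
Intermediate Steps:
$C = \frac{1190}{89}$ ($C = \frac{-18 - 101}{-9 + \frac{1}{10}} = - \frac{119}{-9 + \frac{1}{10}} = - \frac{119}{- \frac{89}{10}} = \left(-119\right) \left(- \frac{10}{89}\right) = \frac{1190}{89} \approx 13.371$)
$P{\left(D,s \right)} = 71 s$ ($P{\left(D,s \right)} = \left(98 - 27\right) s = 71 s$)
$P{\left(C,60 \right)} - d{\left(158 \right)} = 71 \cdot 60 - 88 = 4260 - 88 = 4172$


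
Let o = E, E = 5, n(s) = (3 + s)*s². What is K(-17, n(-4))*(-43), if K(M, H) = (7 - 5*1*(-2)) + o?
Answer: -946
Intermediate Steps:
n(s) = s²*(3 + s)
o = 5
K(M, H) = 22 (K(M, H) = (7 - 5*1*(-2)) + 5 = (7 - 5*(-2)) + 5 = (7 + 10) + 5 = 17 + 5 = 22)
K(-17, n(-4))*(-43) = 22*(-43) = -946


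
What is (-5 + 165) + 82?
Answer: 242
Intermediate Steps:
(-5 + 165) + 82 = 160 + 82 = 242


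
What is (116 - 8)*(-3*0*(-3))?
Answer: 0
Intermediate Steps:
(116 - 8)*(-3*0*(-3)) = 108*(0*(-3)) = 108*0 = 0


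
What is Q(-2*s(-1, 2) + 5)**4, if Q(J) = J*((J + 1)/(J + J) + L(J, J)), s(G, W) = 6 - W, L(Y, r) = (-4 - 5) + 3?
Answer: 83521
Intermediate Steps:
L(Y, r) = -6 (L(Y, r) = -9 + 3 = -6)
Q(J) = J*(-6 + (1 + J)/(2*J)) (Q(J) = J*((J + 1)/(J + J) - 6) = J*((1 + J)/((2*J)) - 6) = J*((1 + J)*(1/(2*J)) - 6) = J*((1 + J)/(2*J) - 6) = J*(-6 + (1 + J)/(2*J)))
Q(-2*s(-1, 2) + 5)**4 = (1/2 - 11*(-2*(6 - 1*2) + 5)/2)**4 = (1/2 - 11*(-2*(6 - 2) + 5)/2)**4 = (1/2 - 11*(-2*4 + 5)/2)**4 = (1/2 - 11*(-8 + 5)/2)**4 = (1/2 - 11/2*(-3))**4 = (1/2 + 33/2)**4 = 17**4 = 83521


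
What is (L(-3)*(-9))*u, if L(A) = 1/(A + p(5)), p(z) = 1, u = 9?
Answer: 81/2 ≈ 40.500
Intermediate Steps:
L(A) = 1/(1 + A) (L(A) = 1/(A + 1) = 1/(1 + A))
(L(-3)*(-9))*u = (-9/(1 - 3))*9 = (-9/(-2))*9 = -1/2*(-9)*9 = (9/2)*9 = 81/2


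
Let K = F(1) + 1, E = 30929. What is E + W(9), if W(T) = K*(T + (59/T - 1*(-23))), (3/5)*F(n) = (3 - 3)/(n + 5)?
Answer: 278708/9 ≈ 30968.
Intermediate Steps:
F(n) = 0 (F(n) = 5*((3 - 3)/(n + 5))/3 = 5*(0/(5 + n))/3 = (5/3)*0 = 0)
K = 1 (K = 0 + 1 = 1)
W(T) = 23 + T + 59/T (W(T) = 1*(T + (59/T - 1*(-23))) = 1*(T + (59/T + 23)) = 1*(T + (23 + 59/T)) = 1*(23 + T + 59/T) = 23 + T + 59/T)
E + W(9) = 30929 + (23 + 9 + 59/9) = 30929 + 347/9 = 278708/9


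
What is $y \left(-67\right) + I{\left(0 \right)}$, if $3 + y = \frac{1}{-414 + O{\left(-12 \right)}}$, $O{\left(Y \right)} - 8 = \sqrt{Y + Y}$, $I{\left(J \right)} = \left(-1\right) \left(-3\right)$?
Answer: $\frac{16829321}{82430} + \frac{67 i \sqrt{6}}{82430} \approx 204.17 + 0.001991 i$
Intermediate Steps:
$I{\left(J \right)} = 3$
$O{\left(Y \right)} = 8 + \sqrt{2} \sqrt{Y}$ ($O{\left(Y \right)} = 8 + \sqrt{Y + Y} = 8 + \sqrt{2 Y} = 8 + \sqrt{2} \sqrt{Y}$)
$y = -3 + \frac{1}{-406 + 2 i \sqrt{6}}$ ($y = -3 + \frac{1}{-414 + \left(8 + \sqrt{2} \sqrt{-12}\right)} = -3 + \frac{1}{-414 + \left(8 + \sqrt{2} \cdot 2 i \sqrt{3}\right)} = -3 + \frac{1}{-414 + \left(8 + 2 i \sqrt{6}\right)} = -3 + \frac{1}{-406 + 2 i \sqrt{6}} \approx -3.0025 - 2.9716 \cdot 10^{-5} i$)
$y \left(-67\right) + I{\left(0 \right)} = \left(- \frac{247493}{82430} - \frac{i \sqrt{6}}{82430}\right) \left(-67\right) + 3 = \left(\frac{16582031}{82430} + \frac{67 i \sqrt{6}}{82430}\right) + 3 = \frac{16829321}{82430} + \frac{67 i \sqrt{6}}{82430}$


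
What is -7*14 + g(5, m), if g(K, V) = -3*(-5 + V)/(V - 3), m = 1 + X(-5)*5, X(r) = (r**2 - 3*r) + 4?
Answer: -11006/109 ≈ -100.97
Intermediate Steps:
X(r) = 4 + r**2 - 3*r
m = 221 (m = 1 + (4 + (-5)**2 - 3*(-5))*5 = 1 + (4 + 25 + 15)*5 = 1 + 44*5 = 1 + 220 = 221)
g(K, V) = -3*(-5 + V)/(-3 + V)
-7*14 + g(5, m) = -7*14 + 3*(5 - 1*221)/(-3 + 221) = -98 + 3*(5 - 221)/218 = -98 + 3*(1/218)*(-216) = -98 - 324/109 = -11006/109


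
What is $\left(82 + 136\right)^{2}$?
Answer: $47524$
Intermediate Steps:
$\left(82 + 136\right)^{2} = 218^{2} = 47524$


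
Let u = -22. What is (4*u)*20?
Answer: -1760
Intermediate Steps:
(4*u)*20 = (4*(-22))*20 = -88*20 = -1760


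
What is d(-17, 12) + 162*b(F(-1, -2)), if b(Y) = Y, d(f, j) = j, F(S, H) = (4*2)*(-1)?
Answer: -1284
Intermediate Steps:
F(S, H) = -8 (F(S, H) = 8*(-1) = -8)
d(-17, 12) + 162*b(F(-1, -2)) = 12 + 162*(-8) = 12 - 1296 = -1284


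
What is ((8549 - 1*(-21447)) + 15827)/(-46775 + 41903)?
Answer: -45823/4872 ≈ -9.4054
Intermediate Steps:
((8549 - 1*(-21447)) + 15827)/(-46775 + 41903) = ((8549 + 21447) + 15827)/(-4872) = (29996 + 15827)*(-1/4872) = 45823*(-1/4872) = -45823/4872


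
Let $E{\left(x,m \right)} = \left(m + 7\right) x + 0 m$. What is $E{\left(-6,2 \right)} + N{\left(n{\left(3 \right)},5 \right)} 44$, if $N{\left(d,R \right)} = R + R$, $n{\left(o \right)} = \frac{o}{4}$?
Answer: $386$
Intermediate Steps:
$n{\left(o \right)} = \frac{o}{4}$ ($n{\left(o \right)} = o \frac{1}{4} = \frac{o}{4}$)
$N{\left(d,R \right)} = 2 R$
$E{\left(x,m \right)} = x \left(7 + m\right)$ ($E{\left(x,m \right)} = \left(7 + m\right) x + 0 = x \left(7 + m\right) + 0 = x \left(7 + m\right)$)
$E{\left(-6,2 \right)} + N{\left(n{\left(3 \right)},5 \right)} 44 = - 6 \left(7 + 2\right) + 2 \cdot 5 \cdot 44 = \left(-6\right) 9 + 10 \cdot 44 = -54 + 440 = 386$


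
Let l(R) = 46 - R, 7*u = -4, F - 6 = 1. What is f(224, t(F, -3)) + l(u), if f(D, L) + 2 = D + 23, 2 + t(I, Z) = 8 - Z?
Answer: 2041/7 ≈ 291.57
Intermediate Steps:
F = 7 (F = 6 + 1 = 7)
u = -4/7 (u = (1/7)*(-4) = -4/7 ≈ -0.57143)
t(I, Z) = 6 - Z (t(I, Z) = -2 + (8 - Z) = 6 - Z)
f(D, L) = 21 + D (f(D, L) = -2 + (D + 23) = -2 + (23 + D) = 21 + D)
f(224, t(F, -3)) + l(u) = (21 + 224) + (46 - 1*(-4/7)) = 245 + (46 + 4/7) = 245 + 326/7 = 2041/7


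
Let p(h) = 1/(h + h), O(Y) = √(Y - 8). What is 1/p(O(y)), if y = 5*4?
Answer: 4*√3 ≈ 6.9282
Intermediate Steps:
y = 20
O(Y) = √(-8 + Y)
p(h) = 1/(2*h)
1/p(O(y)) = 1/(1/(2*(√(-8 + 20)))) = 1/(1/(2*(√12))) = 1/(1/(2*((2*√3)))) = 1/((√3/6)/2) = 1/(√3/12) = 4*√3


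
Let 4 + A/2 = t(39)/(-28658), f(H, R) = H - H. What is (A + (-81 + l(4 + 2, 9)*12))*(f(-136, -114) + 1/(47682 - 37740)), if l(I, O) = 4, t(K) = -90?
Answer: -587399/142458918 ≈ -0.0041233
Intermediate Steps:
f(H, R) = 0
A = -114542/14329 (A = -8 + 2*(-90/(-28658)) = -8 + 2*(-90*(-1/28658)) = -8 + 2*(45/14329) = -8 + 90/14329 = -114542/14329 ≈ -7.9937)
(A + (-81 + l(4 + 2, 9)*12))*(f(-136, -114) + 1/(47682 - 37740)) = (-114542/14329 + (-81 + 4*12))*(0 + 1/(47682 - 37740)) = (-114542/14329 + (-81 + 48))*(0 + 1/9942) = (-114542/14329 - 33)*(0 + 1/9942) = -587399/14329*1/9942 = -587399/142458918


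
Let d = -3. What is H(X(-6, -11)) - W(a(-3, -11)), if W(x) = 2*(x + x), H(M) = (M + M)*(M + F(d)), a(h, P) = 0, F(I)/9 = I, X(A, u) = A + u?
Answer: 1496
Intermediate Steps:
F(I) = 9*I
H(M) = 2*M*(-27 + M) (H(M) = (M + M)*(M + 9*(-3)) = (2*M)*(M - 27) = (2*M)*(-27 + M) = 2*M*(-27 + M))
W(x) = 4*x (W(x) = 2*(2*x) = 4*x)
H(X(-6, -11)) - W(a(-3, -11)) = 2*(-6 - 11)*(-27 + (-6 - 11)) - 4*0 = 2*(-17)*(-27 - 17) - 1*0 = 2*(-17)*(-44) + 0 = 1496 + 0 = 1496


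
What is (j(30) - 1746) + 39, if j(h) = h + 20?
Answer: -1657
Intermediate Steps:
j(h) = 20 + h
(j(30) - 1746) + 39 = ((20 + 30) - 1746) + 39 = (50 - 1746) + 39 = -1696 + 39 = -1657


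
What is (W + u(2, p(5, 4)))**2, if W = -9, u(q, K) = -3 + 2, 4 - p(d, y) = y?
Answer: 100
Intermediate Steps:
p(d, y) = 4 - y
u(q, K) = -1
(W + u(2, p(5, 4)))**2 = (-9 - 1)**2 = (-10)**2 = 100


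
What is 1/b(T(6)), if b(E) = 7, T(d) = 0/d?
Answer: 1/7 ≈ 0.14286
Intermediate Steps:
T(d) = 0
1/b(T(6)) = 1/7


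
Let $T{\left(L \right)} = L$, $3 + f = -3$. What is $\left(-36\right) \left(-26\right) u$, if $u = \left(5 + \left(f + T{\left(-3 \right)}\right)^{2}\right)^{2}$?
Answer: $6922656$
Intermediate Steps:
$f = -6$ ($f = -3 - 3 = -6$)
$u = 7396$ ($u = \left(5 + \left(-6 - 3\right)^{2}\right)^{2} = \left(5 + \left(-9\right)^{2}\right)^{2} = \left(5 + 81\right)^{2} = 86^{2} = 7396$)
$\left(-36\right) \left(-26\right) u = \left(-36\right) \left(-26\right) 7396 = 936 \cdot 7396 = 6922656$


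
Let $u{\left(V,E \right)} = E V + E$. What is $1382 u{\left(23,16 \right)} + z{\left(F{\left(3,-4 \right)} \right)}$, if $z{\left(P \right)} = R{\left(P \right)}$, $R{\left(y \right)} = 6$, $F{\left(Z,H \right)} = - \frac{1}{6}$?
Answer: $530694$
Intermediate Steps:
$F{\left(Z,H \right)} = - \frac{1}{6}$ ($F{\left(Z,H \right)} = \left(-1\right) \frac{1}{6} = - \frac{1}{6}$)
$u{\left(V,E \right)} = E + E V$
$z{\left(P \right)} = 6$
$1382 u{\left(23,16 \right)} + z{\left(F{\left(3,-4 \right)} \right)} = 1382 \cdot 16 \left(1 + 23\right) + 6 = 1382 \cdot 16 \cdot 24 + 6 = 1382 \cdot 384 + 6 = 530688 + 6 = 530694$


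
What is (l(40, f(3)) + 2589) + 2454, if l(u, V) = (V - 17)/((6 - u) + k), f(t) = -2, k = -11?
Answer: 226954/45 ≈ 5043.4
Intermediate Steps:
l(u, V) = (-17 + V)/(-5 - u) (l(u, V) = (V - 17)/((6 - u) - 11) = (-17 + V)/(-5 - u))
(l(40, f(3)) + 2589) + 2454 = ((17 - 1*(-2))/(5 + 40) + 2589) + 2454 = ((17 + 2)/45 + 2589) + 2454 = ((1/45)*19 + 2589) + 2454 = (19/45 + 2589) + 2454 = 116524/45 + 2454 = 226954/45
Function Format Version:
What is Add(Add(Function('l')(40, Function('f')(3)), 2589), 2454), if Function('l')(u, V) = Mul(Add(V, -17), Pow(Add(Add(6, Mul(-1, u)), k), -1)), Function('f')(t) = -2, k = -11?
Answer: Rational(226954, 45) ≈ 5043.4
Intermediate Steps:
Function('l')(u, V) = Mul(Pow(Add(-5, Mul(-1, u)), -1), Add(-17, V)) (Function('l')(u, V) = Mul(Add(V, -17), Pow(Add(Add(6, Mul(-1, u)), -11), -1)) = Mul(Add(-17, V), Pow(Add(-5, Mul(-1, u)), -1)) = Mul(Pow(Add(-5, Mul(-1, u)), -1), Add(-17, V)))
Add(Add(Function('l')(40, Function('f')(3)), 2589), 2454) = Add(Add(Mul(Pow(Add(5, 40), -1), Add(17, Mul(-1, -2))), 2589), 2454) = Add(Add(Mul(Pow(45, -1), Add(17, 2)), 2589), 2454) = Add(Add(Mul(Rational(1, 45), 19), 2589), 2454) = Add(Add(Rational(19, 45), 2589), 2454) = Add(Rational(116524, 45), 2454) = Rational(226954, 45)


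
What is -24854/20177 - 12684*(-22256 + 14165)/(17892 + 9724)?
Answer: 517500839281/139302008 ≈ 3715.0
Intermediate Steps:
-24854/20177 - 12684*(-22256 + 14165)/(17892 + 9724) = -24854*1/20177 - 12684/(27616/(-8091)) = -24854/20177 - 12684/(27616*(-1/8091)) = -24854/20177 - 12684/(-27616/8091) = -24854/20177 - 12684*(-8091/27616) = -24854/20177 + 25656561/6904 = 517500839281/139302008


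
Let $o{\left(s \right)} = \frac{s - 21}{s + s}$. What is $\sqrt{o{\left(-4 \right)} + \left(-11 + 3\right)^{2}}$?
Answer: $\frac{\sqrt{1074}}{4} \approx 8.193$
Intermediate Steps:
$o{\left(s \right)} = \frac{-21 + s}{2 s}$
$\sqrt{o{\left(-4 \right)} + \left(-11 + 3\right)^{2}} = \sqrt{\frac{-21 - 4}{2 \left(-4\right)} + \left(-11 + 3\right)^{2}} = \sqrt{\frac{1}{2} \left(- \frac{1}{4}\right) \left(-25\right) + \left(-8\right)^{2}} = \sqrt{\frac{25}{8} + 64} = \sqrt{\frac{537}{8}} = \frac{\sqrt{1074}}{4}$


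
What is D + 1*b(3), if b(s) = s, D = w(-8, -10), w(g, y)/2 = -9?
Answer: -15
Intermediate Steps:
w(g, y) = -18 (w(g, y) = 2*(-9) = -18)
D = -18
D + 1*b(3) = -18 + 1*3 = -18 + 3 = -15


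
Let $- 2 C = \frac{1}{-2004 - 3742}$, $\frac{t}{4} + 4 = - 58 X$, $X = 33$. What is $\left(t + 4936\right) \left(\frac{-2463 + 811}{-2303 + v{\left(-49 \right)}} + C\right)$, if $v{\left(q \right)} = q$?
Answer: $- \frac{38652384}{20111} \approx -1922.0$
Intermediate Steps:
$t = -7672$ ($t = -16 + 4 \left(\left(-58\right) 33\right) = -16 + 4 \left(-1914\right) = -16 - 7656 = -7672$)
$C = \frac{1}{11492}$ ($C = - \frac{1}{2 \left(-2004 - 3742\right)} = - \frac{1}{2 \left(-5746\right)} = \left(- \frac{1}{2}\right) \left(- \frac{1}{5746}\right) = \frac{1}{11492} \approx 8.7017 \cdot 10^{-5}$)
$\left(t + 4936\right) \left(\frac{-2463 + 811}{-2303 + v{\left(-49 \right)}} + C\right) = \left(-7672 + 4936\right) \left(\frac{-2463 + 811}{-2303 - 49} + \frac{1}{11492}\right) = - 2736 \left(- \frac{1652}{-2352} + \frac{1}{11492}\right) = - 2736 \left(\left(-1652\right) \left(- \frac{1}{2352}\right) + \frac{1}{11492}\right) = - 2736 \left(\frac{59}{84} + \frac{1}{11492}\right) = \left(-2736\right) \frac{42382}{60333} = - \frac{38652384}{20111}$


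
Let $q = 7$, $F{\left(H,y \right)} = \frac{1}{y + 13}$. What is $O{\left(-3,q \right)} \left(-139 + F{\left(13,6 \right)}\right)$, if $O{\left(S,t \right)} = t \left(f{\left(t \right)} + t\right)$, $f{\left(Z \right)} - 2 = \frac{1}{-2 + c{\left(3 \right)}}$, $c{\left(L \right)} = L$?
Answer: $- \frac{184800}{19} \approx -9726.3$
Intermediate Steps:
$F{\left(H,y \right)} = \frac{1}{13 + y}$
$f{\left(Z \right)} = 3$ ($f{\left(Z \right)} = 2 + \frac{1}{-2 + 3} = 2 + 1^{-1} = 2 + 1 = 3$)
$O{\left(S,t \right)} = t \left(3 + t\right)$
$O{\left(-3,q \right)} \left(-139 + F{\left(13,6 \right)}\right) = 7 \left(3 + 7\right) \left(-139 + \frac{1}{13 + 6}\right) = 7 \cdot 10 \left(-139 + \frac{1}{19}\right) = 70 \left(-139 + \frac{1}{19}\right) = 70 \left(- \frac{2640}{19}\right) = - \frac{184800}{19}$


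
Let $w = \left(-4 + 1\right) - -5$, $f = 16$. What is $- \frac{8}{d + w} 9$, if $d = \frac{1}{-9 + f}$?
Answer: $- \frac{168}{5} \approx -33.6$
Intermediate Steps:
$d = \frac{1}{7}$ ($d = \frac{1}{-9 + 16} = \frac{1}{7} \approx 0.14286$)
$w = 2$ ($w = -3 + 5 = 2$)
$- \frac{8}{d + w} 9 = - \frac{8}{\frac{1}{7} + 2} \cdot 9 = - \frac{8}{\frac{15}{7}} \cdot 9 = \left(-8\right) \frac{7}{15} \cdot 9 = \left(- \frac{56}{15}\right) 9 = - \frac{168}{5}$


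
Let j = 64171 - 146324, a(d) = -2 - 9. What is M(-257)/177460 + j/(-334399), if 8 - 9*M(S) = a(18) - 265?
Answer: 32826202934/133520504715 ≈ 0.24585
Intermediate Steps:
a(d) = -11
j = -82153
M(S) = 284/9 (M(S) = 8/9 - (-11 - 265)/9 = 8/9 - ⅑*(-276) = 8/9 + 92/3 = 284/9)
M(-257)/177460 + j/(-334399) = (284/9)/177460 - 82153/(-334399) = (284/9)*(1/177460) - 82153*(-1/334399) = 71/399285 + 82153/334399 = 32826202934/133520504715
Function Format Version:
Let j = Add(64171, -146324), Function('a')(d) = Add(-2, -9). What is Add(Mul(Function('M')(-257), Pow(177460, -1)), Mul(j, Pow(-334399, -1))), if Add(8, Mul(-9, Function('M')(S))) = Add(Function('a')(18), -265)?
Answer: Rational(32826202934, 133520504715) ≈ 0.24585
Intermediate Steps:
Function('a')(d) = -11
j = -82153
Function('M')(S) = Rational(284, 9) (Function('M')(S) = Add(Rational(8, 9), Mul(Rational(-1, 9), Add(-11, -265))) = Add(Rational(8, 9), Mul(Rational(-1, 9), -276)) = Add(Rational(8, 9), Rational(92, 3)) = Rational(284, 9))
Add(Mul(Function('M')(-257), Pow(177460, -1)), Mul(j, Pow(-334399, -1))) = Add(Mul(Rational(284, 9), Pow(177460, -1)), Mul(-82153, Pow(-334399, -1))) = Add(Mul(Rational(284, 9), Rational(1, 177460)), Mul(-82153, Rational(-1, 334399))) = Add(Rational(71, 399285), Rational(82153, 334399)) = Rational(32826202934, 133520504715)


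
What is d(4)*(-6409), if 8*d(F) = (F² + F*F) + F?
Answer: -57681/2 ≈ -28841.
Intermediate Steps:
d(F) = F²/4 + F/8 (d(F) = ((F² + F*F) + F)/8 = ((F² + F²) + F)/8 = (2*F² + F)/8 = (F + 2*F²)/8 = F²/4 + F/8)
d(4)*(-6409) = ((⅛)*4*(1 + 2*4))*(-6409) = ((⅛)*4*(1 + 8))*(-6409) = ((⅛)*4*9)*(-6409) = (9/2)*(-6409) = -57681/2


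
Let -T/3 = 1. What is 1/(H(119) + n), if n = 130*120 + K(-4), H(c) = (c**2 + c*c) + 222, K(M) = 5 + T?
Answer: 1/44146 ≈ 2.2652e-5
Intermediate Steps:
T = -3 (T = -3*1 = -3)
K(M) = 2 (K(M) = 5 - 3 = 2)
H(c) = 222 + 2*c**2 (H(c) = (c**2 + c**2) + 222 = 2*c**2 + 222 = 222 + 2*c**2)
n = 15602 (n = 130*120 + 2 = 15600 + 2 = 15602)
1/(H(119) + n) = 1/((222 + 2*119**2) + 15602) = 1/((222 + 2*14161) + 15602) = 1/((222 + 28322) + 15602) = 1/(28544 + 15602) = 1/44146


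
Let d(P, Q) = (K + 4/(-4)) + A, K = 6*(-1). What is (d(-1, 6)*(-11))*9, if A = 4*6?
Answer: -1683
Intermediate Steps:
K = -6
A = 24
d(P, Q) = 17 (d(P, Q) = (-6 + 4/(-4)) + 24 = (-6 + 4*(-¼)) + 24 = (-6 - 1) + 24 = -7 + 24 = 17)
(d(-1, 6)*(-11))*9 = (17*(-11))*9 = -187*9 = -1683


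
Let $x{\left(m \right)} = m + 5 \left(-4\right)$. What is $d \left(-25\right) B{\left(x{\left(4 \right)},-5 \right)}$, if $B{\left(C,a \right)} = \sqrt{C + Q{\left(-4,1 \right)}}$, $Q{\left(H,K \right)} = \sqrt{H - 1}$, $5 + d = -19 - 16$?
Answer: $1000 \sqrt{-16 + i \sqrt{5}} \approx 278.83 + 4009.7 i$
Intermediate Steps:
$d = -40$ ($d = -5 - 35 = -40$)
$Q{\left(H,K \right)} = \sqrt{-1 + H}$
$x{\left(m \right)} = -20 + m$ ($x{\left(m \right)} = m - 20 = -20 + m$)
$B{\left(C,a \right)} = \sqrt{C + i \sqrt{5}}$ ($B{\left(C,a \right)} = \sqrt{C + \sqrt{-1 - 4}} = \sqrt{C + \sqrt{-5}} = \sqrt{C + i \sqrt{5}}$)
$d \left(-25\right) B{\left(x{\left(4 \right)},-5 \right)} = \left(-40\right) \left(-25\right) \sqrt{\left(-20 + 4\right) + i \sqrt{5}} = 1000 \sqrt{-16 + i \sqrt{5}}$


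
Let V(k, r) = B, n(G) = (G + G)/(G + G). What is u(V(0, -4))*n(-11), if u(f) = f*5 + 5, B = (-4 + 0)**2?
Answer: 85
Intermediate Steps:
n(G) = 1 (n(G) = (2*G)/((2*G)) = (2*G)*(1/(2*G)) = 1)
B = 16 (B = (-4)**2 = 16)
V(k, r) = 16
u(f) = 5 + 5*f (u(f) = 5*f + 5 = 5 + 5*f)
u(V(0, -4))*n(-11) = (5 + 5*16)*1 = (5 + 80)*1 = 85*1 = 85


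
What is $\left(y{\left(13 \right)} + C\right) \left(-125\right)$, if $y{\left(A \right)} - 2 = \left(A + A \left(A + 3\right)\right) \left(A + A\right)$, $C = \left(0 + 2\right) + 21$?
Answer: $-721375$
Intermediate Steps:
$C = 23$ ($C = 2 + 21 = 23$)
$y{\left(A \right)} = 2 + 2 A \left(A + A \left(3 + A\right)\right)$ ($y{\left(A \right)} = 2 + \left(A + A \left(A + 3\right)\right) \left(A + A\right) = 2 + \left(A + A \left(3 + A\right)\right) 2 A = 2 + 2 A \left(A + A \left(3 + A\right)\right)$)
$\left(y{\left(13 \right)} + C\right) \left(-125\right) = \left(\left(2 + 2 \cdot 13^{3} + 8 \cdot 13^{2}\right) + 23\right) \left(-125\right) = \left(\left(2 + 2 \cdot 2197 + 8 \cdot 169\right) + 23\right) \left(-125\right) = \left(\left(2 + 4394 + 1352\right) + 23\right) \left(-125\right) = \left(5748 + 23\right) \left(-125\right) = 5771 \left(-125\right) = -721375$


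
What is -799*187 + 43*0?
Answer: -149413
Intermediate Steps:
-799*187 + 43*0 = -149413 + 0 = -149413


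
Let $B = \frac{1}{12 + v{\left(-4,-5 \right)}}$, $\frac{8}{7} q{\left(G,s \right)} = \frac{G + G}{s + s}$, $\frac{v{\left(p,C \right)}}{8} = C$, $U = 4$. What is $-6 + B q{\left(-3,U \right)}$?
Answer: $- \frac{765}{128} \approx -5.9766$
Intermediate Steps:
$v{\left(p,C \right)} = 8 C$
$q{\left(G,s \right)} = \frac{7 G}{8 s}$ ($q{\left(G,s \right)} = \frac{7 \frac{G + G}{s + s}}{8} = \frac{7 \frac{2 G}{2 s}}{8} = \frac{7 \cdot 2 G \frac{1}{2 s}}{8} = \frac{7 \frac{G}{s}}{8} = \frac{7 G}{8 s}$)
$B = - \frac{1}{28}$ ($B = \frac{1}{12 + 8 \left(-5\right)} = \frac{1}{12 - 40} = \frac{1}{-28} = - \frac{1}{28} \approx -0.035714$)
$-6 + B q{\left(-3,U \right)} = -6 - \frac{\frac{7}{8} \left(-3\right) \frac{1}{4}}{28} = -6 - - \frac{3}{128} = -6 + \frac{3}{128} = - \frac{765}{128}$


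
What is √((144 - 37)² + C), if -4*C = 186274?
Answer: I*√140478/2 ≈ 187.4*I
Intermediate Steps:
C = -93137/2 (C = -¼*186274 = -93137/2 ≈ -46569.)
√((144 - 37)² + C) = √((144 - 37)² - 93137/2) = √(107² - 93137/2) = √(11449 - 93137/2) = √(-70239/2) = I*√140478/2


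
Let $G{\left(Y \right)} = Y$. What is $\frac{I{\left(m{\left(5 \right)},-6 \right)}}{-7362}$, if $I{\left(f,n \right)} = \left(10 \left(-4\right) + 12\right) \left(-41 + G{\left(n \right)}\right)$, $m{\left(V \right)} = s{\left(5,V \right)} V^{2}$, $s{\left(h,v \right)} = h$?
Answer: $- \frac{658}{3681} \approx -0.17876$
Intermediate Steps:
$m{\left(V \right)} = 5 V^{2}$
$I{\left(f,n \right)} = 1148 - 28 n$ ($I{\left(f,n \right)} = \left(10 \left(-4\right) + 12\right) \left(-41 + n\right) = \left(-40 + 12\right) \left(-41 + n\right) = - 28 \left(-41 + n\right) = 1148 - 28 n$)
$\frac{I{\left(m{\left(5 \right)},-6 \right)}}{-7362} = \frac{1148 - -168}{-7362} = \left(1148 + 168\right) \left(- \frac{1}{7362}\right) = 1316 \left(- \frac{1}{7362}\right) = - \frac{658}{3681}$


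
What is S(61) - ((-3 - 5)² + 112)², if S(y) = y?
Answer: -30915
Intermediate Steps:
S(61) - ((-3 - 5)² + 112)² = 61 - ((-3 - 5)² + 112)² = 61 - ((-8)² + 112)² = 61 - (64 + 112)² = 61 - 1*176² = 61 - 1*30976 = 61 - 30976 = -30915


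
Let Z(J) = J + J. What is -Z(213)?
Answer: -426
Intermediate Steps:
Z(J) = 2*J
-Z(213) = -2*213 = -1*426 = -426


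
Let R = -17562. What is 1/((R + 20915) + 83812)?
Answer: 1/87165 ≈ 1.1472e-5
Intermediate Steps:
1/((R + 20915) + 83812) = 1/((-17562 + 20915) + 83812) = 1/(3353 + 83812) = 1/87165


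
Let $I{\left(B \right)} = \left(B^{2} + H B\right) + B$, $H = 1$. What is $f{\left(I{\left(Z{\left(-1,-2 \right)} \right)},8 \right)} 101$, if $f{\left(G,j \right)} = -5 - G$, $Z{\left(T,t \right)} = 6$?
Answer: $-5353$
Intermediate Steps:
$I{\left(B \right)} = B^{2} + 2 B$ ($I{\left(B \right)} = \left(B^{2} + 1 B\right) + B = \left(B^{2} + B\right) + B = \left(B + B^{2}\right) + B = B^{2} + 2 B$)
$f{\left(I{\left(Z{\left(-1,-2 \right)} \right)},8 \right)} 101 = \left(-5 - 6 \left(2 + 6\right)\right) 101 = \left(-5 - 6 \cdot 8\right) 101 = \left(-5 - 48\right) 101 = \left(-53\right) 101 = -5353$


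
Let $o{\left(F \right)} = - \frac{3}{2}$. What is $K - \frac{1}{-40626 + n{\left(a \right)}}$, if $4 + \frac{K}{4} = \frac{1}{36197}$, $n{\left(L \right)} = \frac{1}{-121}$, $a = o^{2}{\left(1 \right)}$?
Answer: $- \frac{2846940663719}{177935294159} \approx -16.0$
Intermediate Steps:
$o{\left(F \right)} = - \frac{3}{2}$ ($o{\left(F \right)} = \left(-3\right) \frac{1}{2} = - \frac{3}{2}$)
$a = \frac{9}{4}$ ($a = \left(- \frac{3}{2}\right)^{2} = \frac{9}{4} \approx 2.25$)
$n{\left(L \right)} = - \frac{1}{121}$
$K = - \frac{579148}{36197}$ ($K = -16 + \frac{4}{36197} = - \frac{579148}{36197} \approx -16.0$)
$K - \frac{1}{-40626 + n{\left(a \right)}} = - \frac{579148}{36197} - \frac{1}{-40626 - \frac{1}{121}} = - \frac{579148}{36197} - \frac{1}{- \frac{4915747}{121}} = - \frac{579148}{36197} - - \frac{121}{4915747} = - \frac{579148}{36197} + \frac{121}{4915747} = - \frac{2846940663719}{177935294159}$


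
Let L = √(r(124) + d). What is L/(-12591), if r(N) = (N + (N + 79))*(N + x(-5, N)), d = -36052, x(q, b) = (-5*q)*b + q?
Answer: -√1016561/12591 ≈ -0.080077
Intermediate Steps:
x(q, b) = q - 5*b*q (x(q, b) = -5*b*q + q = q - 5*b*q)
r(N) = (-5 + 26*N)*(79 + 2*N) (r(N) = (N + (N + 79))*(N - 5*(1 - 5*N)) = (N + (79 + N))*(N + (-5 + 25*N)) = (79 + 2*N)*(-5 + 26*N) = (-5 + 26*N)*(79 + 2*N))
L = √1016561 (L = √((-395 + 52*124² + 2044*124) - 36052) = √((-395 + 52*15376 + 253456) - 36052) = √((-395 + 799552 + 253456) - 36052) = √(1052613 - 36052) = √1016561 ≈ 1008.2)
L/(-12591) = √1016561/(-12591) = √1016561*(-1/12591) = -√1016561/12591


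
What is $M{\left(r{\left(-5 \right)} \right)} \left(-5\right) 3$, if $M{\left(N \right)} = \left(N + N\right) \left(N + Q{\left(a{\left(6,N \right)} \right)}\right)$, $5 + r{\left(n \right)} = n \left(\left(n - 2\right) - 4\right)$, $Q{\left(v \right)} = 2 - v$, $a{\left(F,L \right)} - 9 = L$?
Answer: $10500$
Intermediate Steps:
$a{\left(F,L \right)} = 9 + L$
$r{\left(n \right)} = -5 + n \left(-6 + n\right)$ ($r{\left(n \right)} = -5 + n \left(\left(n - 2\right) - 4\right) = -5 + n \left(\left(-2 + n\right) - 4\right) = -5 + n \left(-6 + n\right)$)
$M{\left(N \right)} = - 14 N$ ($M{\left(N \right)} = \left(N + N\right) \left(N - \left(7 + N\right)\right) = 2 N \left(N + \left(2 - \left(9 + N\right)\right)\right) = 2 N \left(N - \left(7 + N\right)\right) = 2 N \left(-7\right) = - 14 N$)
$M{\left(r{\left(-5 \right)} \right)} \left(-5\right) 3 = - 14 \left(-5 + \left(-5\right)^{2} - -30\right) \left(-5\right) 3 = - 14 \left(-5 + 25 + 30\right) \left(-5\right) 3 = \left(-14\right) 50 \left(-5\right) 3 = \left(-700\right) \left(-5\right) 3 = 3500 \cdot 3 = 10500$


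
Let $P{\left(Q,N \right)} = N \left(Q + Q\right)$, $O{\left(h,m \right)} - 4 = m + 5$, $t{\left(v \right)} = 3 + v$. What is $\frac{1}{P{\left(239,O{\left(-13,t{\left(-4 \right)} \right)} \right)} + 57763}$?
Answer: $\frac{1}{61587} \approx 1.6237 \cdot 10^{-5}$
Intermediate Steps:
$O{\left(h,m \right)} = 9 + m$ ($O{\left(h,m \right)} = 4 + \left(m + 5\right) = 4 + \left(5 + m\right) = 9 + m$)
$P{\left(Q,N \right)} = 2 N Q$ ($P{\left(Q,N \right)} = N 2 Q = 2 N Q$)
$\frac{1}{P{\left(239,O{\left(-13,t{\left(-4 \right)} \right)} \right)} + 57763} = \frac{1}{2 \left(9 + \left(3 - 4\right)\right) 239 + 57763} = \frac{1}{2 \left(9 - 1\right) 239 + 57763} = \frac{1}{2 \cdot 8 \cdot 239 + 57763} = \frac{1}{3824 + 57763} = \frac{1}{61587}$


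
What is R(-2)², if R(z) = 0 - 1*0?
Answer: 0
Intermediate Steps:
R(z) = 0 (R(z) = 0 + 0 = 0)
R(-2)² = 0² = 0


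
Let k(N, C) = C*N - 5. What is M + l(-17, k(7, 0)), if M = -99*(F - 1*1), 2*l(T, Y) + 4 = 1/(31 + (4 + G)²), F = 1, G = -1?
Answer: -159/80 ≈ -1.9875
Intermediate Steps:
k(N, C) = -5 + C*N
l(T, Y) = -159/80 (l(T, Y) = -2 + 1/(2*(31 + (4 - 1)²)) = -2 + 1/(2*(31 + 3²)) = -2 + 1/(2*(31 + 9)) = -2 + (½)/40 = -2 + (½)*(1/40) = -2 + 1/80 = -159/80)
M = 0 (M = -99*(1 - 1*1) = -99*(1 - 1) = -99*0 = 0)
M + l(-17, k(7, 0)) = 0 - 159/80 = -159/80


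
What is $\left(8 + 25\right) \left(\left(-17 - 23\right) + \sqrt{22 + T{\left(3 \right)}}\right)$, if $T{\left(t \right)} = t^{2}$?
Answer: $-1320 + 33 \sqrt{31} \approx -1136.3$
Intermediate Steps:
$\left(8 + 25\right) \left(\left(-17 - 23\right) + \sqrt{22 + T{\left(3 \right)}}\right) = \left(8 + 25\right) \left(\left(-17 - 23\right) + \sqrt{22 + 3^{2}}\right) = 33 \left(\left(-17 - 23\right) + \sqrt{22 + 9}\right) = 33 \left(-40 + \sqrt{31}\right) = -1320 + 33 \sqrt{31}$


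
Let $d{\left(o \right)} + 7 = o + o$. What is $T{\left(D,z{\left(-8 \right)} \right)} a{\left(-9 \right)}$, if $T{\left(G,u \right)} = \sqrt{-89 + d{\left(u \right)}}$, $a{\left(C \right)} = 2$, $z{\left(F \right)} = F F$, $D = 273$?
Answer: $8 \sqrt{2} \approx 11.314$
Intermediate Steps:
$z{\left(F \right)} = F^{2}$
$d{\left(o \right)} = -7 + 2 o$ ($d{\left(o \right)} = -7 + \left(o + o\right) = -7 + 2 o$)
$T{\left(G,u \right)} = \sqrt{-96 + 2 u}$ ($T{\left(G,u \right)} = \sqrt{-89 + \left(-7 + 2 u\right)} = \sqrt{-96 + 2 u}$)
$T{\left(D,z{\left(-8 \right)} \right)} a{\left(-9 \right)} = \sqrt{-96 + 2 \left(-8\right)^{2}} \cdot 2 = \sqrt{-96 + 2 \cdot 64} \cdot 2 = \sqrt{-96 + 128} \cdot 2 = \sqrt{32} \cdot 2 = 4 \sqrt{2} \cdot 2 = 8 \sqrt{2}$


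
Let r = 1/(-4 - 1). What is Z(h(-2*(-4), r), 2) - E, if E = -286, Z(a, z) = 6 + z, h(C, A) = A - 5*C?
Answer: 294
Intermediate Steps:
r = -1/5 (r = 1/(-5) = -1/5 ≈ -0.20000)
Z(h(-2*(-4), r), 2) - E = (6 + 2) - 1*(-286) = 8 + 286 = 294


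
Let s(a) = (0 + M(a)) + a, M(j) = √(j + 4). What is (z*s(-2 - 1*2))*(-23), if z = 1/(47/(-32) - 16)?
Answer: -2944/559 ≈ -5.2665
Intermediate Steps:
M(j) = √(4 + j)
z = -32/559 (z = 1/(47*(-1/32) - 16) = 1/(-47/32 - 16) = 1/(-559/32) = -32/559 ≈ -0.057245)
s(a) = a + √(4 + a) (s(a) = (0 + √(4 + a)) + a = √(4 + a) + a = a + √(4 + a))
(z*s(-2 - 1*2))*(-23) = -32*((-2 - 1*2) + √(4 + (-2 - 1*2)))/559*(-23) = -32*((-2 - 2) + √(4 + (-2 - 2)))/559*(-23) = -32*(-4 + √(4 - 4))/559*(-23) = -32*(-4 + √0)/559*(-23) = -32*(-4 + 0)/559*(-23) = -32/559*(-4)*(-23) = (128/559)*(-23) = -2944/559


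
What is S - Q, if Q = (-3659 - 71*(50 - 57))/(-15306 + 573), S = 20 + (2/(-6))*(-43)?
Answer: 167557/4911 ≈ 34.119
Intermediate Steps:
S = 103/3 (S = 20 + (2*(-⅙))*(-43) = 20 - ⅓*(-43) = 20 + 43/3 = 103/3 ≈ 34.333)
Q = 1054/4911 (Q = (-3659 - 71*(-7))/(-14733) = (-3659 + 497)*(-1/14733) = -3162*(-1/14733) = 1054/4911 ≈ 0.21462)
S - Q = 103/3 - 1*1054/4911 = 103/3 - 1054/4911 = 167557/4911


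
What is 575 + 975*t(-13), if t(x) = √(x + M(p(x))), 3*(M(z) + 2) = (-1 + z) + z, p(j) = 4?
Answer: 575 + 325*I*√114 ≈ 575.0 + 3470.1*I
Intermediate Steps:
M(z) = -7/3 + 2*z/3 (M(z) = -2 + ((-1 + z) + z)/3 = -2 + (-1 + 2*z)/3 = -2 + (-⅓ + 2*z/3) = -7/3 + 2*z/3)
t(x) = √(⅓ + x) (t(x) = √(x + (-7/3 + (⅔)*4)) = √(x + (-7/3 + 8/3)) = √(x + ⅓) = √(⅓ + x))
575 + 975*t(-13) = 575 + 975*(√(3 + 9*(-13))/3) = 575 + 975*(√(3 - 117)/3) = 575 + 975*(√(-114)/3) = 575 + 975*((I*√114)/3) = 575 + 975*(I*√114/3) = 575 + 325*I*√114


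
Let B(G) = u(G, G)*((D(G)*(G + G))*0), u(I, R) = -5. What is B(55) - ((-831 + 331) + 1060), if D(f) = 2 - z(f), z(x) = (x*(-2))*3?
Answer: -560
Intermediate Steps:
z(x) = -6*x (z(x) = -2*x*3 = -6*x)
D(f) = 2 + 6*f (D(f) = 2 - (-6)*f = 2 + 6*f)
B(G) = 0 (B(G) = -5*(2 + 6*G)*(G + G)*0 = -5*(2 + 6*G)*(2*G)*0 = -5*2*G*(2 + 6*G)*0 = -5*0 = 0)
B(55) - ((-831 + 331) + 1060) = 0 - ((-831 + 331) + 1060) = 0 - (-500 + 1060) = 0 - 1*560 = 0 - 560 = -560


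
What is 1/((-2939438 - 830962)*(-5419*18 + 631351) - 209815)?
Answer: -1/2012673663415 ≈ -4.9685e-13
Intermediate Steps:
1/((-2939438 - 830962)*(-5419*18 + 631351) - 209815) = 1/(-3770400*(-97542 + 631351) - 209815) = 1/(-3770400*533809 - 209815) = 1/(-2012673453600 - 209815) = 1/(-2012673663415) = -1/2012673663415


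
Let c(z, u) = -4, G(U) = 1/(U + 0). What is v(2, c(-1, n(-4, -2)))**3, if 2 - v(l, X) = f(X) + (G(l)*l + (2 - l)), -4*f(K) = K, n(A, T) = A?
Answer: 0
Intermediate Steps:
G(U) = 1/U
f(K) = -K/4
v(l, X) = -1 + l + X/4 (v(l, X) = 2 - (-X/4 + (l/l + (2 - l))) = 2 - (-X/4 + (1 + (2 - l))) = 2 - (-X/4 + (3 - l)) = 2 - (3 - l - X/4) = 2 + (-3 + l + X/4) = -1 + l + X/4)
v(2, c(-1, n(-4, -2)))**3 = (-1 + 2 + (1/4)*(-4))**3 = (-1 + 2 - 1)**3 = 0**3 = 0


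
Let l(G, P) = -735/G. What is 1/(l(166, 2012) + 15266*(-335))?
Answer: -166/848942995 ≈ -1.9554e-7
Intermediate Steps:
1/(l(166, 2012) + 15266*(-335)) = 1/(-735/166 + 15266*(-335)) = 1/(-735*1/166 - 5114110) = 1/(-735/166 - 5114110) = 1/(-848942995/166) = -166/848942995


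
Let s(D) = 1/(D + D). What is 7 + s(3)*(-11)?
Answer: 31/6 ≈ 5.1667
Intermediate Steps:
s(D) = 1/(2*D)
7 + s(3)*(-11) = 7 + ((1/2)/3)*(-11) = 7 + ((1/2)*(1/3))*(-11) = 7 + (1/6)*(-11) = 7 - 11/6 = 31/6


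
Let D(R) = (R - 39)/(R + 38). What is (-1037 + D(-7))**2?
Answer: 1036389249/961 ≈ 1.0784e+6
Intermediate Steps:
D(R) = (-39 + R)/(38 + R)
(-1037 + D(-7))**2 = (-1037 + (-39 - 7)/(38 - 7))**2 = (-1037 - 46/31)**2 = (-32193/31)**2 = 1036389249/961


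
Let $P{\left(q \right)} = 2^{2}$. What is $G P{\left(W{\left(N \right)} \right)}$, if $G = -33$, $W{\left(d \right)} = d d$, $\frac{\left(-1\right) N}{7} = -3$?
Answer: $-132$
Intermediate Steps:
$N = 21$ ($N = \left(-7\right) \left(-3\right) = 21$)
$W{\left(d \right)} = d^{2}$
$P{\left(q \right)} = 4$
$G P{\left(W{\left(N \right)} \right)} = \left(-33\right) 4 = -132$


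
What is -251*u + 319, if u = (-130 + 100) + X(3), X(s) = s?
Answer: 7096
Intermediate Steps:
u = -27 (u = (-130 + 100) + 3 = -30 + 3 = -27)
-251*u + 319 = -251*(-27) + 319 = 6777 + 319 = 7096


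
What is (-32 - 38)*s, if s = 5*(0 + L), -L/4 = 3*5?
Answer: 21000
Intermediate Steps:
L = -60 (L = -12*5 = -4*15 = -60)
s = -300 (s = 5*(0 - 60) = 5*(-60) = -300)
(-32 - 38)*s = (-32 - 38)*(-300) = -70*(-300) = 21000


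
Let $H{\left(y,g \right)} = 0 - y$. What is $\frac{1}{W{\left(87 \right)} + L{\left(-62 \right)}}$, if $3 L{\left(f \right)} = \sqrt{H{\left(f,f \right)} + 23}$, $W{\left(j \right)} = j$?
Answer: $\frac{783}{68036} - \frac{3 \sqrt{85}}{68036} \approx 0.011102$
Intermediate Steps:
$H{\left(y,g \right)} = - y$
$L{\left(f \right)} = \frac{\sqrt{23 - f}}{3}$ ($L{\left(f \right)} = \frac{\sqrt{- f + 23}}{3} = \frac{\sqrt{23 - f}}{3}$)
$\frac{1}{W{\left(87 \right)} + L{\left(-62 \right)}} = \frac{1}{87 + \frac{\sqrt{23 - -62}}{3}} = \frac{1}{87 + \frac{\sqrt{23 + 62}}{3}} = \frac{1}{87 + \frac{\sqrt{85}}{3}}$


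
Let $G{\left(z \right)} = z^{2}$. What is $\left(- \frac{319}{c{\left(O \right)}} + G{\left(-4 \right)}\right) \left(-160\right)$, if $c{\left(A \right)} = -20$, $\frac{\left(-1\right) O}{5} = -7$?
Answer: $-5112$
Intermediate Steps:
$O = 35$ ($O = \left(-5\right) \left(-7\right) = 35$)
$\left(- \frac{319}{c{\left(O \right)}} + G{\left(-4 \right)}\right) \left(-160\right) = \left(- \frac{319}{-20} + \left(-4\right)^{2}\right) \left(-160\right) = \left(\left(-319\right) \left(- \frac{1}{20}\right) + 16\right) \left(-160\right) = \left(\frac{319}{20} + 16\right) \left(-160\right) = \frac{639}{20} \left(-160\right) = -5112$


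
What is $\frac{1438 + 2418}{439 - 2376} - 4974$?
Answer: $- \frac{9638494}{1937} \approx -4976.0$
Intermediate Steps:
$\frac{1438 + 2418}{439 - 2376} - 4974 = \frac{3856}{-1937} - 4974 = 3856 \left(- \frac{1}{1937}\right) - 4974 = - \frac{3856}{1937} - 4974 = - \frac{9638494}{1937}$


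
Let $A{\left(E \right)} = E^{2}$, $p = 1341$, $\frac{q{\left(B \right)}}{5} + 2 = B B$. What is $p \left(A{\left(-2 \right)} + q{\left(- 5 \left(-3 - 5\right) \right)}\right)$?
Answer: $10719954$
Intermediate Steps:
$q{\left(B \right)} = -10 + 5 B^{2}$ ($q{\left(B \right)} = -10 + 5 B B = -10 + 5 B^{2}$)
$p \left(A{\left(-2 \right)} + q{\left(- 5 \left(-3 - 5\right) \right)}\right) = 1341 \left(\left(-2\right)^{2} - \left(10 - 5 \left(- 5 \left(-3 - 5\right)\right)^{2}\right)\right) = 1341 \left(4 - \left(10 - 5 \left(\left(-5\right) \left(-8\right)\right)^{2}\right)\right) = 1341 \left(4 - \left(10 - 5 \cdot 40^{2}\right)\right) = 1341 \left(4 + \left(-10 + 5 \cdot 1600\right)\right) = 1341 \left(4 + \left(-10 + 8000\right)\right) = 1341 \left(4 + 7990\right) = 1341 \cdot 7994 = 10719954$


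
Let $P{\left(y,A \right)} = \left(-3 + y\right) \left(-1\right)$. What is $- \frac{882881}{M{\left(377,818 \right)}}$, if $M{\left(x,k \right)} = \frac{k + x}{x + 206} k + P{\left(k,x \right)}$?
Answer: $- \frac{514719623}{502365} \approx -1024.6$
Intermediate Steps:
$P{\left(y,A \right)} = 3 - y$
$M{\left(x,k \right)} = 3 - k + \frac{k \left(k + x\right)}{206 + x}$ ($M{\left(x,k \right)} = \frac{k + x}{x + 206} k - \left(-3 + k\right) = \frac{k + x}{206 + x} k - \left(-3 + k\right) = \frac{k \left(k + x\right)}{206 + x} - \left(-3 + k\right) = 3 - k + \frac{k \left(k + x\right)}{206 + x}$)
$- \frac{882881}{M{\left(377,818 \right)}} = - \frac{882881}{\frac{1}{206 + 377} \left(618 + 818^{2} - 168508 + 3 \cdot 377\right)} = - \frac{882881}{\frac{1}{583} \left(618 + 669124 - 168508 + 1131\right)} = - \frac{882881}{\frac{1}{583} \cdot 502365} = - \frac{882881}{\frac{502365}{583}} = \left(-882881\right) \frac{583}{502365} = - \frac{514719623}{502365}$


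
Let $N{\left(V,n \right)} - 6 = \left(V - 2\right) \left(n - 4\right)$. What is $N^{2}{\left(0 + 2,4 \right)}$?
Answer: $36$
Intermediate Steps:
$N{\left(V,n \right)} = 6 + \left(-4 + n\right) \left(-2 + V\right)$ ($N{\left(V,n \right)} = 6 + \left(V - 2\right) \left(n - 4\right) = 6 + \left(-2 + V\right) \left(-4 + n\right) = 6 + \left(-4 + n\right) \left(-2 + V\right)$)
$N^{2}{\left(0 + 2,4 \right)} = \left(14 - 4 \left(0 + 2\right) - 8 + \left(0 + 2\right) 4\right)^{2} = \left(14 - 8 - 8 + 2 \cdot 4\right)^{2} = \left(14 - 8 - 8 + 8\right)^{2} = 6^{2} = 36$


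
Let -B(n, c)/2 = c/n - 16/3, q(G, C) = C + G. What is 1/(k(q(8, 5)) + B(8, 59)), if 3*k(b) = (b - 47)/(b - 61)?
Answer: -72/277 ≈ -0.25993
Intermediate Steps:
B(n, c) = 32/3 - 2*c/n (B(n, c) = -2*(c/n - 16/3) = -2*(-16/3 + c/n) = 32/3 - 2*c/n)
k(b) = (-47 + b)/(3*(-61 + b)) (k(b) = ((b - 47)/(b - 61))/3 = ((-47 + b)/(-61 + b))/3 = (-47 + b)/(3*(-61 + b)))
1/(k(q(8, 5)) + B(8, 59)) = 1/((-47 + (5 + 8))/(3*(-61 + (5 + 8))) + (32/3 - 2*59/8)) = 1/((-47 + 13)/(3*(-61 + 13)) + (32/3 - 2*59*⅛)) = 1/((⅓)*(-34)/(-48) + (32/3 - 59/4)) = 1/((⅓)*(-1/48)*(-34) - 49/12) = 1/(17/72 - 49/12) = 1/(-277/72) = -72/277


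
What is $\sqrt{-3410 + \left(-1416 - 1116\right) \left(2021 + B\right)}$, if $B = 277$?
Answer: $i \sqrt{5821946} \approx 2412.9 i$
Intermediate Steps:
$\sqrt{-3410 + \left(-1416 - 1116\right) \left(2021 + B\right)} = \sqrt{-3410 + \left(-1416 - 1116\right) \left(2021 + 277\right)} = \sqrt{-3410 - 5818536} = \sqrt{-5821946} = i \sqrt{5821946}$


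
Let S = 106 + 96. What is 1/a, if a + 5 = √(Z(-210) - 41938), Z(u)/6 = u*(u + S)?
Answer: -5/31883 - I*√31858/31883 ≈ -0.00015682 - 0.0055982*I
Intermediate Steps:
S = 202
Z(u) = 6*u*(202 + u) (Z(u) = 6*(u*(u + 202)) = 6*(u*(202 + u)) = 6*u*(202 + u))
a = -5 + I*√31858 (a = -5 + √(6*(-210)*(202 - 210) - 41938) = -5 + √(6*(-210)*(-8) - 41938) = -5 + √(10080 - 41938) = -5 + √(-31858) = -5 + I*√31858 ≈ -5.0 + 178.49*I)
1/a = 1/(-5 + I*√31858)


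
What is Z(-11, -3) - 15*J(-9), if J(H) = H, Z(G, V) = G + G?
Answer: 113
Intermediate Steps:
Z(G, V) = 2*G
Z(-11, -3) - 15*J(-9) = 2*(-11) - 15*(-9) = -22 + 135 = 113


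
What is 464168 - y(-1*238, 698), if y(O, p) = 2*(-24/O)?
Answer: 55235968/119 ≈ 4.6417e+5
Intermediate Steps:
y(O, p) = -48/O
464168 - y(-1*238, 698) = 464168 - (-48)/((-1*238)) = 464168 - (-48)/(-238) = 464168 - (-48)*(-1)/238 = 464168 - 1*24/119 = 464168 - 24/119 = 55235968/119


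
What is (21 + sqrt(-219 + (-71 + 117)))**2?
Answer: (21 + I*sqrt(173))**2 ≈ 268.0 + 552.42*I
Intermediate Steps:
(21 + sqrt(-219 + (-71 + 117)))**2 = (21 + sqrt(-219 + 46))**2 = (21 + sqrt(-173))**2 = (21 + I*sqrt(173))**2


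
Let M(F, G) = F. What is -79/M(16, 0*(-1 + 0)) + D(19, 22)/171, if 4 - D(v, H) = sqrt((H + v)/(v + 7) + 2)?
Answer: -13445/2736 - sqrt(2418)/4446 ≈ -4.9252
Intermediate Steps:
D(v, H) = 4 - sqrt(2 + (H + v)/(7 + v)) (D(v, H) = 4 - sqrt((H + v)/(v + 7) + 2) = 4 - sqrt((H + v)/(7 + v) + 2) = 4 - sqrt(2 + (H + v)/(7 + v)))
-79/M(16, 0*(-1 + 0)) + D(19, 22)/171 = -79/16 + (4 - sqrt((14 + 22 + 3*19)/(7 + 19)))/171 = -79*1/16 + (4 - sqrt((14 + 22 + 57)/26))*(1/171) = -79/16 + (4 - sqrt((1/26)*93))*(1/171) = -79/16 + (4 - sqrt(93/26))*(1/171) = -79/16 + (4 - sqrt(2418)/26)*(1/171) = -79/16 + (4/171 - sqrt(2418)/4446) = -13445/2736 - sqrt(2418)/4446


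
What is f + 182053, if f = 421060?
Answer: 603113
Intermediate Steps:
f + 182053 = 421060 + 182053 = 603113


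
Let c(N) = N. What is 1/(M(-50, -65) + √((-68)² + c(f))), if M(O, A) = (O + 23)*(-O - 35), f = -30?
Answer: -405/159431 - √4594/159431 ≈ -0.0029654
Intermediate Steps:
M(O, A) = (-35 - O)*(23 + O) (M(O, A) = (23 + O)*(-35 - O) = (-35 - O)*(23 + O))
1/(M(-50, -65) + √((-68)² + c(f))) = 1/((-805 - 1*(-50)² - 58*(-50)) + √((-68)² - 30)) = 1/((-805 - 1*2500 + 2900) + √(4624 - 30)) = 1/((-805 - 2500 + 2900) + √4594) = 1/(-405 + √4594)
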